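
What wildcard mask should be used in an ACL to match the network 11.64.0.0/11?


Subnet mask: 255.224.0.0
Wildcard = 255.255.255.255 - subnet mask
255 - 255 = 0
255 - 224 = 31
255 - 0 = 255
255 - 0 = 255
Wildcard: 0.31.255.255


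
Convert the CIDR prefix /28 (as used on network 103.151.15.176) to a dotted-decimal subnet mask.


/28 means 28 network bits, 4 host bits
Binary: 11111111111111111111111111110000
Mask: 255.255.255.240


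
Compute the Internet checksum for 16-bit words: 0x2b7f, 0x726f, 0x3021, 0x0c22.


Sum all words (with carry folding):
+ 0x2b7f = 0x2b7f
+ 0x726f = 0x9dee
+ 0x3021 = 0xce0f
+ 0x0c22 = 0xda31
One's complement: ~0xda31
Checksum = 0x25ce


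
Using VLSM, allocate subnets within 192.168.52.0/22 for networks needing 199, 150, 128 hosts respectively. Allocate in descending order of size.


199 hosts -> /24 (254 usable): 192.168.52.0/24
150 hosts -> /24 (254 usable): 192.168.53.0/24
128 hosts -> /24 (254 usable): 192.168.54.0/24
Allocation: 192.168.52.0/24 (199 hosts, 254 usable); 192.168.53.0/24 (150 hosts, 254 usable); 192.168.54.0/24 (128 hosts, 254 usable)


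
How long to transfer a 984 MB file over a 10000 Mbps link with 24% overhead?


Effective throughput = 10000 * (1 - 24/100) = 7600 Mbps
File size in Mb = 984 * 8 = 7872 Mb
Time = 7872 / 7600
Time = 1.0358 seconds


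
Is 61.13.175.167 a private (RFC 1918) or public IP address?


RFC 1918 private ranges:
  10.0.0.0/8 (10.0.0.0 - 10.255.255.255)
  172.16.0.0/12 (172.16.0.0 - 172.31.255.255)
  192.168.0.0/16 (192.168.0.0 - 192.168.255.255)
Public (not in any RFC 1918 range)


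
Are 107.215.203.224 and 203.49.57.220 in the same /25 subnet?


Mask: 255.255.255.128
107.215.203.224 AND mask = 107.215.203.128
203.49.57.220 AND mask = 203.49.57.128
No, different subnets (107.215.203.128 vs 203.49.57.128)


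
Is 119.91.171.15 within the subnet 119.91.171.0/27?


Subnet network: 119.91.171.0
Test IP AND mask: 119.91.171.0
Yes, 119.91.171.15 is in 119.91.171.0/27


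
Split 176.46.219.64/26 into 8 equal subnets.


New prefix = 26 + 3 = 29
Each subnet has 8 addresses
  176.46.219.64/29
  176.46.219.72/29
  176.46.219.80/29
  176.46.219.88/29
  176.46.219.96/29
  176.46.219.104/29
  176.46.219.112/29
  176.46.219.120/29
Subnets: 176.46.219.64/29, 176.46.219.72/29, 176.46.219.80/29, 176.46.219.88/29, 176.46.219.96/29, 176.46.219.104/29, 176.46.219.112/29, 176.46.219.120/29


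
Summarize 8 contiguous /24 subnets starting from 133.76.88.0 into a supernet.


Original prefix: /24
Number of subnets: 8 = 2^3
New prefix = 24 - 3 = 21
Supernet: 133.76.88.0/21


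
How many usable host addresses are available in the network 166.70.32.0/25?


Host bits = 32 - 25 = 7
Total addresses = 2^7 = 128
Usable = total - 2 (network and broadcast)
Usable hosts: 126


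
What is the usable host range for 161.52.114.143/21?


Network: 161.52.112.0
Broadcast: 161.52.119.255
First usable = network + 1
Last usable = broadcast - 1
Range: 161.52.112.1 to 161.52.119.254


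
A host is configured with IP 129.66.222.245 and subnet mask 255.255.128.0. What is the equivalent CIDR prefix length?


Binary: 11111111.11111111.10000000.00000000
Count leading 1s
Prefix: /17


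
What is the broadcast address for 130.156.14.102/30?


Network: 130.156.14.100/30
Host bits = 2
Set all host bits to 1:
Broadcast: 130.156.14.103


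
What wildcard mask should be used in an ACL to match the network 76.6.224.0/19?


Subnet mask: 255.255.224.0
Wildcard = 255.255.255.255 - subnet mask
255 - 255 = 0
255 - 255 = 0
255 - 224 = 31
255 - 0 = 255
Wildcard: 0.0.31.255


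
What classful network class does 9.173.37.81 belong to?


First octet: 9
Binary: 00001001
0xxxxxxx -> Class A (1-126)
Class A, default mask 255.0.0.0 (/8)


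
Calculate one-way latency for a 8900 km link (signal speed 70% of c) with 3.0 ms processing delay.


Speed = 0.7 * 3e5 km/s = 210000 km/s
Propagation delay = 8900 / 210000 = 0.0424 s = 42.381 ms
Processing delay = 3.0 ms
Total one-way latency = 45.381 ms


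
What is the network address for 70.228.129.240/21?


IP:   01000110.11100100.10000001.11110000
Mask: 11111111.11111111.11111000.00000000
AND operation:
Net:  01000110.11100100.10000000.00000000
Network: 70.228.128.0/21


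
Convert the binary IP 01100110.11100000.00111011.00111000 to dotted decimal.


01100110 = 102
11100000 = 224
00111011 = 59
00111000 = 56
IP: 102.224.59.56


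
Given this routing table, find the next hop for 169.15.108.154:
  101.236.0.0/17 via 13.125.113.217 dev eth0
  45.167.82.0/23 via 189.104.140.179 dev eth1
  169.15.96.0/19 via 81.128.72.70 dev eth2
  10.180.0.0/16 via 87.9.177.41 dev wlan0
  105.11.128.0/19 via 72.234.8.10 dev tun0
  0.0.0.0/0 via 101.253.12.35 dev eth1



Longest prefix match for 169.15.108.154:
  /17 101.236.0.0: no
  /23 45.167.82.0: no
  /19 169.15.96.0: MATCH
  /16 10.180.0.0: no
  /19 105.11.128.0: no
  /0 0.0.0.0: MATCH
Selected: next-hop 81.128.72.70 via eth2 (matched /19)


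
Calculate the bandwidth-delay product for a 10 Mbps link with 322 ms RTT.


BDP = bandwidth * RTT
= 10 Mbps * 322 ms
= 10 * 1e6 * 322 / 1000 bits
= 3220000 bits
= 402500 bytes
= 393.0664 KB
BDP = 3220000 bits (402500 bytes)


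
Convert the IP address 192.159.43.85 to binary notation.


192 = 11000000
159 = 10011111
43 = 00101011
85 = 01010101
Binary: 11000000.10011111.00101011.01010101


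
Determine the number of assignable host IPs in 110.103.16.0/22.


Host bits = 32 - 22 = 10
Total addresses = 2^10 = 1024
Usable = total - 2 (network and broadcast)
Usable hosts: 1022


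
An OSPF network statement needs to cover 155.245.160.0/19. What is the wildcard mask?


Subnet mask: 255.255.224.0
Wildcard = 255.255.255.255 - subnet mask
255 - 255 = 0
255 - 255 = 0
255 - 224 = 31
255 - 0 = 255
Wildcard: 0.0.31.255


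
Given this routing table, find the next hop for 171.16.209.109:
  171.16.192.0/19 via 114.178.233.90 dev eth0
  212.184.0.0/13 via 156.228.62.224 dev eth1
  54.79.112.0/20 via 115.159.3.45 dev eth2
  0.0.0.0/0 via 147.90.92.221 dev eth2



Longest prefix match for 171.16.209.109:
  /19 171.16.192.0: MATCH
  /13 212.184.0.0: no
  /20 54.79.112.0: no
  /0 0.0.0.0: MATCH
Selected: next-hop 114.178.233.90 via eth0 (matched /19)


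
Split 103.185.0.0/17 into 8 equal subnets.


New prefix = 17 + 3 = 20
Each subnet has 4096 addresses
  103.185.0.0/20
  103.185.16.0/20
  103.185.32.0/20
  103.185.48.0/20
  103.185.64.0/20
  103.185.80.0/20
  103.185.96.0/20
  103.185.112.0/20
Subnets: 103.185.0.0/20, 103.185.16.0/20, 103.185.32.0/20, 103.185.48.0/20, 103.185.64.0/20, 103.185.80.0/20, 103.185.96.0/20, 103.185.112.0/20


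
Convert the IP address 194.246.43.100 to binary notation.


194 = 11000010
246 = 11110110
43 = 00101011
100 = 01100100
Binary: 11000010.11110110.00101011.01100100


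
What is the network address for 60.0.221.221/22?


IP:   00111100.00000000.11011101.11011101
Mask: 11111111.11111111.11111100.00000000
AND operation:
Net:  00111100.00000000.11011100.00000000
Network: 60.0.220.0/22


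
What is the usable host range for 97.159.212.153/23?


Network: 97.159.212.0
Broadcast: 97.159.213.255
First usable = network + 1
Last usable = broadcast - 1
Range: 97.159.212.1 to 97.159.213.254


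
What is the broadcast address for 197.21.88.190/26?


Network: 197.21.88.128/26
Host bits = 6
Set all host bits to 1:
Broadcast: 197.21.88.191


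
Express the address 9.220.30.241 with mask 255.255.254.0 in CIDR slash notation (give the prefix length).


Binary: 11111111.11111111.11111110.00000000
Count leading 1s
Prefix: /23


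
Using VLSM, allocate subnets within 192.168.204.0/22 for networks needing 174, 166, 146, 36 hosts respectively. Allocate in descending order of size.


174 hosts -> /24 (254 usable): 192.168.204.0/24
166 hosts -> /24 (254 usable): 192.168.205.0/24
146 hosts -> /24 (254 usable): 192.168.206.0/24
36 hosts -> /26 (62 usable): 192.168.207.0/26
Allocation: 192.168.204.0/24 (174 hosts, 254 usable); 192.168.205.0/24 (166 hosts, 254 usable); 192.168.206.0/24 (146 hosts, 254 usable); 192.168.207.0/26 (36 hosts, 62 usable)


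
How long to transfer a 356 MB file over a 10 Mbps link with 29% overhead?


Effective throughput = 10 * (1 - 29/100) = 7.1 Mbps
File size in Mb = 356 * 8 = 2848 Mb
Time = 2848 / 7.1
Time = 401.1268 seconds


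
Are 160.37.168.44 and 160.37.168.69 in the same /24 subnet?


Mask: 255.255.255.0
160.37.168.44 AND mask = 160.37.168.0
160.37.168.69 AND mask = 160.37.168.0
Yes, same subnet (160.37.168.0)


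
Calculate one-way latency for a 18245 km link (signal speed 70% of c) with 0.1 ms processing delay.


Speed = 0.7 * 3e5 km/s = 210000 km/s
Propagation delay = 18245 / 210000 = 0.0869 s = 86.881 ms
Processing delay = 0.1 ms
Total one-way latency = 86.981 ms


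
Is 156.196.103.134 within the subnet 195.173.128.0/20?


Subnet network: 195.173.128.0
Test IP AND mask: 156.196.96.0
No, 156.196.103.134 is not in 195.173.128.0/20


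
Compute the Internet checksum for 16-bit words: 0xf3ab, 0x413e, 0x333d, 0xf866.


Sum all words (with carry folding):
+ 0xf3ab = 0xf3ab
+ 0x413e = 0x34ea
+ 0x333d = 0x6827
+ 0xf866 = 0x608e
One's complement: ~0x608e
Checksum = 0x9f71


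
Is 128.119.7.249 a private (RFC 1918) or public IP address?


RFC 1918 private ranges:
  10.0.0.0/8 (10.0.0.0 - 10.255.255.255)
  172.16.0.0/12 (172.16.0.0 - 172.31.255.255)
  192.168.0.0/16 (192.168.0.0 - 192.168.255.255)
Public (not in any RFC 1918 range)


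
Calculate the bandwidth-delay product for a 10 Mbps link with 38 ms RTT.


BDP = bandwidth * RTT
= 10 Mbps * 38 ms
= 10 * 1e6 * 38 / 1000 bits
= 380000 bits
= 47500 bytes
= 46.3867 KB
BDP = 380000 bits (47500 bytes)


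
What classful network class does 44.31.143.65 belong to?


First octet: 44
Binary: 00101100
0xxxxxxx -> Class A (1-126)
Class A, default mask 255.0.0.0 (/8)


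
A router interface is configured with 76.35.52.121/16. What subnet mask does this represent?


/16 means 16 network bits, 16 host bits
Binary: 11111111111111110000000000000000
Mask: 255.255.0.0


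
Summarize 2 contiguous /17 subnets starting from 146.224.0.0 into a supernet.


Original prefix: /17
Number of subnets: 2 = 2^1
New prefix = 17 - 1 = 16
Supernet: 146.224.0.0/16


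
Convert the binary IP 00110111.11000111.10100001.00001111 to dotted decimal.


00110111 = 55
11000111 = 199
10100001 = 161
00001111 = 15
IP: 55.199.161.15


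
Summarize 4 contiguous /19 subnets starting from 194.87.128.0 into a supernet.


Original prefix: /19
Number of subnets: 4 = 2^2
New prefix = 19 - 2 = 17
Supernet: 194.87.128.0/17


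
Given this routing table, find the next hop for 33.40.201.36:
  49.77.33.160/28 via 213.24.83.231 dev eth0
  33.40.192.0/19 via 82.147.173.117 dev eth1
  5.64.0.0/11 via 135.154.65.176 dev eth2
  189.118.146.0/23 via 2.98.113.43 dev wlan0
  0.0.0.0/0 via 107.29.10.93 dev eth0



Longest prefix match for 33.40.201.36:
  /28 49.77.33.160: no
  /19 33.40.192.0: MATCH
  /11 5.64.0.0: no
  /23 189.118.146.0: no
  /0 0.0.0.0: MATCH
Selected: next-hop 82.147.173.117 via eth1 (matched /19)


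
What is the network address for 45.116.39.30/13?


IP:   00101101.01110100.00100111.00011110
Mask: 11111111.11111000.00000000.00000000
AND operation:
Net:  00101101.01110000.00000000.00000000
Network: 45.112.0.0/13


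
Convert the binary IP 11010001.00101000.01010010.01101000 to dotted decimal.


11010001 = 209
00101000 = 40
01010010 = 82
01101000 = 104
IP: 209.40.82.104


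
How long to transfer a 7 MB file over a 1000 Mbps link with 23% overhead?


Effective throughput = 1000 * (1 - 23/100) = 770 Mbps
File size in Mb = 7 * 8 = 56 Mb
Time = 56 / 770
Time = 0.0727 seconds


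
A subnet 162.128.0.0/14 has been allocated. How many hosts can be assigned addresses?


Host bits = 32 - 14 = 18
Total addresses = 2^18 = 262144
Usable = total - 2 (network and broadcast)
Usable hosts: 262142


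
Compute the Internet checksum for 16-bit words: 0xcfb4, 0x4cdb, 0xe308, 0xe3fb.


Sum all words (with carry folding):
+ 0xcfb4 = 0xcfb4
+ 0x4cdb = 0x1c90
+ 0xe308 = 0xff98
+ 0xe3fb = 0xe394
One's complement: ~0xe394
Checksum = 0x1c6b


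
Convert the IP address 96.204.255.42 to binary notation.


96 = 01100000
204 = 11001100
255 = 11111111
42 = 00101010
Binary: 01100000.11001100.11111111.00101010


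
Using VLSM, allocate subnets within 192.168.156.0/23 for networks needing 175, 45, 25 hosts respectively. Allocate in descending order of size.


175 hosts -> /24 (254 usable): 192.168.156.0/24
45 hosts -> /26 (62 usable): 192.168.157.0/26
25 hosts -> /27 (30 usable): 192.168.157.64/27
Allocation: 192.168.156.0/24 (175 hosts, 254 usable); 192.168.157.0/26 (45 hosts, 62 usable); 192.168.157.64/27 (25 hosts, 30 usable)


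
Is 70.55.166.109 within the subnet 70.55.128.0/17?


Subnet network: 70.55.128.0
Test IP AND mask: 70.55.128.0
Yes, 70.55.166.109 is in 70.55.128.0/17


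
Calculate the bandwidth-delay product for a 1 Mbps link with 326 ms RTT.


BDP = bandwidth * RTT
= 1 Mbps * 326 ms
= 1 * 1e6 * 326 / 1000 bits
= 326000 bits
= 40750 bytes
= 39.7949 KB
BDP = 326000 bits (40750 bytes)


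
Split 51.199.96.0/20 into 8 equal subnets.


New prefix = 20 + 3 = 23
Each subnet has 512 addresses
  51.199.96.0/23
  51.199.98.0/23
  51.199.100.0/23
  51.199.102.0/23
  51.199.104.0/23
  51.199.106.0/23
  51.199.108.0/23
  51.199.110.0/23
Subnets: 51.199.96.0/23, 51.199.98.0/23, 51.199.100.0/23, 51.199.102.0/23, 51.199.104.0/23, 51.199.106.0/23, 51.199.108.0/23, 51.199.110.0/23


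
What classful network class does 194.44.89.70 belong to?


First octet: 194
Binary: 11000010
110xxxxx -> Class C (192-223)
Class C, default mask 255.255.255.0 (/24)


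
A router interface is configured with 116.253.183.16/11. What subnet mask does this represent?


/11 means 11 network bits, 21 host bits
Binary: 11111111111000000000000000000000
Mask: 255.224.0.0


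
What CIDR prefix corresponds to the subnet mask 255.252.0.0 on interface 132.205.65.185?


Binary: 11111111.11111100.00000000.00000000
Count leading 1s
Prefix: /14


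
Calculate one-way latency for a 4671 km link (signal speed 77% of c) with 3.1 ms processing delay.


Speed = 0.77 * 3e5 km/s = 231000 km/s
Propagation delay = 4671 / 231000 = 0.0202 s = 20.2208 ms
Processing delay = 3.1 ms
Total one-way latency = 23.3208 ms


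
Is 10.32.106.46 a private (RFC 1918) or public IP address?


RFC 1918 private ranges:
  10.0.0.0/8 (10.0.0.0 - 10.255.255.255)
  172.16.0.0/12 (172.16.0.0 - 172.31.255.255)
  192.168.0.0/16 (192.168.0.0 - 192.168.255.255)
Private (in 10.0.0.0/8)


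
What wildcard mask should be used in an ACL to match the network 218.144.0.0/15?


Subnet mask: 255.254.0.0
Wildcard = 255.255.255.255 - subnet mask
255 - 255 = 0
255 - 254 = 1
255 - 0 = 255
255 - 0 = 255
Wildcard: 0.1.255.255


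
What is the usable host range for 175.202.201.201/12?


Network: 175.192.0.0
Broadcast: 175.207.255.255
First usable = network + 1
Last usable = broadcast - 1
Range: 175.192.0.1 to 175.207.255.254


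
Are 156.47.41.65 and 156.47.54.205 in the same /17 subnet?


Mask: 255.255.128.0
156.47.41.65 AND mask = 156.47.0.0
156.47.54.205 AND mask = 156.47.0.0
Yes, same subnet (156.47.0.0)


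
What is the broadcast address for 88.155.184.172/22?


Network: 88.155.184.0/22
Host bits = 10
Set all host bits to 1:
Broadcast: 88.155.187.255


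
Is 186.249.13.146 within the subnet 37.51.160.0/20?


Subnet network: 37.51.160.0
Test IP AND mask: 186.249.0.0
No, 186.249.13.146 is not in 37.51.160.0/20


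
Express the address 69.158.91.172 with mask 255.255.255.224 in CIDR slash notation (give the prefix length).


Binary: 11111111.11111111.11111111.11100000
Count leading 1s
Prefix: /27


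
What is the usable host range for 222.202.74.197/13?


Network: 222.200.0.0
Broadcast: 222.207.255.255
First usable = network + 1
Last usable = broadcast - 1
Range: 222.200.0.1 to 222.207.255.254


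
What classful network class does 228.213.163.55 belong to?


First octet: 228
Binary: 11100100
1110xxxx -> Class D (224-239)
Class D (multicast), default mask N/A


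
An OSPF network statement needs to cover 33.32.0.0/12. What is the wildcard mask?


Subnet mask: 255.240.0.0
Wildcard = 255.255.255.255 - subnet mask
255 - 255 = 0
255 - 240 = 15
255 - 0 = 255
255 - 0 = 255
Wildcard: 0.15.255.255


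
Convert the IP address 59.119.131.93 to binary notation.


59 = 00111011
119 = 01110111
131 = 10000011
93 = 01011101
Binary: 00111011.01110111.10000011.01011101


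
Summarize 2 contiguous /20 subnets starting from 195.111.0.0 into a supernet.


Original prefix: /20
Number of subnets: 2 = 2^1
New prefix = 20 - 1 = 19
Supernet: 195.111.0.0/19


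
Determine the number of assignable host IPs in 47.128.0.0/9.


Host bits = 32 - 9 = 23
Total addresses = 2^23 = 8388608
Usable = total - 2 (network and broadcast)
Usable hosts: 8388606


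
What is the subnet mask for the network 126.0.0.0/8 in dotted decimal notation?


/8 means 8 network bits, 24 host bits
Binary: 11111111000000000000000000000000
Mask: 255.0.0.0


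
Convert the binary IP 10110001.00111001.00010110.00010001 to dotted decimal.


10110001 = 177
00111001 = 57
00010110 = 22
00010001 = 17
IP: 177.57.22.17


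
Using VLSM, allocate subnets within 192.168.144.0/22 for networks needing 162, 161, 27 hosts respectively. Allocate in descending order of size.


162 hosts -> /24 (254 usable): 192.168.144.0/24
161 hosts -> /24 (254 usable): 192.168.145.0/24
27 hosts -> /27 (30 usable): 192.168.146.0/27
Allocation: 192.168.144.0/24 (162 hosts, 254 usable); 192.168.145.0/24 (161 hosts, 254 usable); 192.168.146.0/27 (27 hosts, 30 usable)


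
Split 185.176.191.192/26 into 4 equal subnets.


New prefix = 26 + 2 = 28
Each subnet has 16 addresses
  185.176.191.192/28
  185.176.191.208/28
  185.176.191.224/28
  185.176.191.240/28
Subnets: 185.176.191.192/28, 185.176.191.208/28, 185.176.191.224/28, 185.176.191.240/28


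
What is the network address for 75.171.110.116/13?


IP:   01001011.10101011.01101110.01110100
Mask: 11111111.11111000.00000000.00000000
AND operation:
Net:  01001011.10101000.00000000.00000000
Network: 75.168.0.0/13


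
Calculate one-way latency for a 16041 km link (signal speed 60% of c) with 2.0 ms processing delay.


Speed = 0.6 * 3e5 km/s = 180000 km/s
Propagation delay = 16041 / 180000 = 0.0891 s = 89.1167 ms
Processing delay = 2.0 ms
Total one-way latency = 91.1167 ms


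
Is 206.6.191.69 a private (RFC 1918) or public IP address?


RFC 1918 private ranges:
  10.0.0.0/8 (10.0.0.0 - 10.255.255.255)
  172.16.0.0/12 (172.16.0.0 - 172.31.255.255)
  192.168.0.0/16 (192.168.0.0 - 192.168.255.255)
Public (not in any RFC 1918 range)


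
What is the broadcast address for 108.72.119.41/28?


Network: 108.72.119.32/28
Host bits = 4
Set all host bits to 1:
Broadcast: 108.72.119.47


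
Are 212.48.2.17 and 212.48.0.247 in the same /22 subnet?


Mask: 255.255.252.0
212.48.2.17 AND mask = 212.48.0.0
212.48.0.247 AND mask = 212.48.0.0
Yes, same subnet (212.48.0.0)


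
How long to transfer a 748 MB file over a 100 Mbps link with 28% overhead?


Effective throughput = 100 * (1 - 28/100) = 72 Mbps
File size in Mb = 748 * 8 = 5984 Mb
Time = 5984 / 72
Time = 83.1111 seconds


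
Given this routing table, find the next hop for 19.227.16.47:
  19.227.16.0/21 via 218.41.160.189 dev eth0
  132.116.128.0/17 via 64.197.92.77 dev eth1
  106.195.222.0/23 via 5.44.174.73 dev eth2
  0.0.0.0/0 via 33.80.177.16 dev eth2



Longest prefix match for 19.227.16.47:
  /21 19.227.16.0: MATCH
  /17 132.116.128.0: no
  /23 106.195.222.0: no
  /0 0.0.0.0: MATCH
Selected: next-hop 218.41.160.189 via eth0 (matched /21)


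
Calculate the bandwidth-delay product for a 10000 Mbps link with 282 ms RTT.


BDP = bandwidth * RTT
= 10000 Mbps * 282 ms
= 10000 * 1e6 * 282 / 1000 bits
= 2820000000 bits
= 352500000 bytes
= 344238.2812 KB
BDP = 2820000000 bits (352500000 bytes)


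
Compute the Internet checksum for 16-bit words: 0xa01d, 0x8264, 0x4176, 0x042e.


Sum all words (with carry folding):
+ 0xa01d = 0xa01d
+ 0x8264 = 0x2282
+ 0x4176 = 0x63f8
+ 0x042e = 0x6826
One's complement: ~0x6826
Checksum = 0x97d9


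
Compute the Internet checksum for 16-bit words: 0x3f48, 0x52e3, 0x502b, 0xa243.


Sum all words (with carry folding):
+ 0x3f48 = 0x3f48
+ 0x52e3 = 0x922b
+ 0x502b = 0xe256
+ 0xa243 = 0x849a
One's complement: ~0x849a
Checksum = 0x7b65


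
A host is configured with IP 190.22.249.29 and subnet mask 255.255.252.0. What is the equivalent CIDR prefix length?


Binary: 11111111.11111111.11111100.00000000
Count leading 1s
Prefix: /22


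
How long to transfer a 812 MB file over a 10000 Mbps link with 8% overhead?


Effective throughput = 10000 * (1 - 8/100) = 9200 Mbps
File size in Mb = 812 * 8 = 6496 Mb
Time = 6496 / 9200
Time = 0.7061 seconds


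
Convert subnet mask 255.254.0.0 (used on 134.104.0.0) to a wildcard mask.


Subnet mask: 255.254.0.0
Wildcard = 255.255.255.255 - subnet mask
255 - 255 = 0
255 - 254 = 1
255 - 0 = 255
255 - 0 = 255
Wildcard: 0.1.255.255


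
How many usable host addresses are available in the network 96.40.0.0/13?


Host bits = 32 - 13 = 19
Total addresses = 2^19 = 524288
Usable = total - 2 (network and broadcast)
Usable hosts: 524286


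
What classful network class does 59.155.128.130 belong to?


First octet: 59
Binary: 00111011
0xxxxxxx -> Class A (1-126)
Class A, default mask 255.0.0.0 (/8)


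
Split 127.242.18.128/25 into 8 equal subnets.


New prefix = 25 + 3 = 28
Each subnet has 16 addresses
  127.242.18.128/28
  127.242.18.144/28
  127.242.18.160/28
  127.242.18.176/28
  127.242.18.192/28
  127.242.18.208/28
  127.242.18.224/28
  127.242.18.240/28
Subnets: 127.242.18.128/28, 127.242.18.144/28, 127.242.18.160/28, 127.242.18.176/28, 127.242.18.192/28, 127.242.18.208/28, 127.242.18.224/28, 127.242.18.240/28


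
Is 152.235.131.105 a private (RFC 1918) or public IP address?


RFC 1918 private ranges:
  10.0.0.0/8 (10.0.0.0 - 10.255.255.255)
  172.16.0.0/12 (172.16.0.0 - 172.31.255.255)
  192.168.0.0/16 (192.168.0.0 - 192.168.255.255)
Public (not in any RFC 1918 range)


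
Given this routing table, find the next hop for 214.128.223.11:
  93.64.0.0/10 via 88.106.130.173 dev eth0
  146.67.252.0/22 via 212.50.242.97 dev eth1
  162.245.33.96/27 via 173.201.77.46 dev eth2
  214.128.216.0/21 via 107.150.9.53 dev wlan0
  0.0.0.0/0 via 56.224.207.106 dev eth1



Longest prefix match for 214.128.223.11:
  /10 93.64.0.0: no
  /22 146.67.252.0: no
  /27 162.245.33.96: no
  /21 214.128.216.0: MATCH
  /0 0.0.0.0: MATCH
Selected: next-hop 107.150.9.53 via wlan0 (matched /21)


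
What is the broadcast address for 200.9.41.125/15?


Network: 200.8.0.0/15
Host bits = 17
Set all host bits to 1:
Broadcast: 200.9.255.255


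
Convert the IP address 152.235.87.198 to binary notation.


152 = 10011000
235 = 11101011
87 = 01010111
198 = 11000110
Binary: 10011000.11101011.01010111.11000110


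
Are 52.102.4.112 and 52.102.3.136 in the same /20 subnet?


Mask: 255.255.240.0
52.102.4.112 AND mask = 52.102.0.0
52.102.3.136 AND mask = 52.102.0.0
Yes, same subnet (52.102.0.0)


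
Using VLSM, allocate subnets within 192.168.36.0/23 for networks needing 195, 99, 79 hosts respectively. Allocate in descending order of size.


195 hosts -> /24 (254 usable): 192.168.36.0/24
99 hosts -> /25 (126 usable): 192.168.37.0/25
79 hosts -> /25 (126 usable): 192.168.37.128/25
Allocation: 192.168.36.0/24 (195 hosts, 254 usable); 192.168.37.0/25 (99 hosts, 126 usable); 192.168.37.128/25 (79 hosts, 126 usable)


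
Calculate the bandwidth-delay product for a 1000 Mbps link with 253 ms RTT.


BDP = bandwidth * RTT
= 1000 Mbps * 253 ms
= 1000 * 1e6 * 253 / 1000 bits
= 253000000 bits
= 31625000 bytes
= 30883.7891 KB
BDP = 253000000 bits (31625000 bytes)


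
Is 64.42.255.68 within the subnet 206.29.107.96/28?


Subnet network: 206.29.107.96
Test IP AND mask: 64.42.255.64
No, 64.42.255.68 is not in 206.29.107.96/28


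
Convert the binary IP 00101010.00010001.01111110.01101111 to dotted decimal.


00101010 = 42
00010001 = 17
01111110 = 126
01101111 = 111
IP: 42.17.126.111


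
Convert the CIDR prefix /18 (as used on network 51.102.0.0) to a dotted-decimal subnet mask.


/18 means 18 network bits, 14 host bits
Binary: 11111111111111111100000000000000
Mask: 255.255.192.0


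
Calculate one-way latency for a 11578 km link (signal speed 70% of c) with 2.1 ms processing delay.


Speed = 0.7 * 3e5 km/s = 210000 km/s
Propagation delay = 11578 / 210000 = 0.0551 s = 55.1333 ms
Processing delay = 2.1 ms
Total one-way latency = 57.2333 ms


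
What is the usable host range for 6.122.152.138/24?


Network: 6.122.152.0
Broadcast: 6.122.152.255
First usable = network + 1
Last usable = broadcast - 1
Range: 6.122.152.1 to 6.122.152.254


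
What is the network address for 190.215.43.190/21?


IP:   10111110.11010111.00101011.10111110
Mask: 11111111.11111111.11111000.00000000
AND operation:
Net:  10111110.11010111.00101000.00000000
Network: 190.215.40.0/21


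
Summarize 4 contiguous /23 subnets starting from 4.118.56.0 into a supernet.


Original prefix: /23
Number of subnets: 4 = 2^2
New prefix = 23 - 2 = 21
Supernet: 4.118.56.0/21


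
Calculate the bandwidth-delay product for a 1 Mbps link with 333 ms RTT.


BDP = bandwidth * RTT
= 1 Mbps * 333 ms
= 1 * 1e6 * 333 / 1000 bits
= 333000 bits
= 41625 bytes
= 40.6494 KB
BDP = 333000 bits (41625 bytes)


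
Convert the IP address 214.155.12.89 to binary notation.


214 = 11010110
155 = 10011011
12 = 00001100
89 = 01011001
Binary: 11010110.10011011.00001100.01011001


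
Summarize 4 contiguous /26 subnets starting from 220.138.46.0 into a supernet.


Original prefix: /26
Number of subnets: 4 = 2^2
New prefix = 26 - 2 = 24
Supernet: 220.138.46.0/24


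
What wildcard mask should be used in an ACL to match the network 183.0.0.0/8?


Subnet mask: 255.0.0.0
Wildcard = 255.255.255.255 - subnet mask
255 - 255 = 0
255 - 0 = 255
255 - 0 = 255
255 - 0 = 255
Wildcard: 0.255.255.255


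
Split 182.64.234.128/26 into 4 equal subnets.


New prefix = 26 + 2 = 28
Each subnet has 16 addresses
  182.64.234.128/28
  182.64.234.144/28
  182.64.234.160/28
  182.64.234.176/28
Subnets: 182.64.234.128/28, 182.64.234.144/28, 182.64.234.160/28, 182.64.234.176/28


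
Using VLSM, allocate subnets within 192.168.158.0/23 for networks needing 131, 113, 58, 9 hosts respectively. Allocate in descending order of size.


131 hosts -> /24 (254 usable): 192.168.158.0/24
113 hosts -> /25 (126 usable): 192.168.159.0/25
58 hosts -> /26 (62 usable): 192.168.159.128/26
9 hosts -> /28 (14 usable): 192.168.159.192/28
Allocation: 192.168.158.0/24 (131 hosts, 254 usable); 192.168.159.0/25 (113 hosts, 126 usable); 192.168.159.128/26 (58 hosts, 62 usable); 192.168.159.192/28 (9 hosts, 14 usable)


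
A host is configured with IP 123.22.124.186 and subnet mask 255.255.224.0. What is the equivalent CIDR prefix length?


Binary: 11111111.11111111.11100000.00000000
Count leading 1s
Prefix: /19


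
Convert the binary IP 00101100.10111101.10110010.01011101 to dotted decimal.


00101100 = 44
10111101 = 189
10110010 = 178
01011101 = 93
IP: 44.189.178.93


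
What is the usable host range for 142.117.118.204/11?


Network: 142.96.0.0
Broadcast: 142.127.255.255
First usable = network + 1
Last usable = broadcast - 1
Range: 142.96.0.1 to 142.127.255.254


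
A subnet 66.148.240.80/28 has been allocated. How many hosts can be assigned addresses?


Host bits = 32 - 28 = 4
Total addresses = 2^4 = 16
Usable = total - 2 (network and broadcast)
Usable hosts: 14


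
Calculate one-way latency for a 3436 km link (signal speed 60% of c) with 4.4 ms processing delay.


Speed = 0.6 * 3e5 km/s = 180000 km/s
Propagation delay = 3436 / 180000 = 0.0191 s = 19.0889 ms
Processing delay = 4.4 ms
Total one-way latency = 23.4889 ms


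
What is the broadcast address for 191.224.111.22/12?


Network: 191.224.0.0/12
Host bits = 20
Set all host bits to 1:
Broadcast: 191.239.255.255


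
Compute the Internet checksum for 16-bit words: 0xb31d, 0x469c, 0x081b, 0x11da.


Sum all words (with carry folding):
+ 0xb31d = 0xb31d
+ 0x469c = 0xf9b9
+ 0x081b = 0x01d5
+ 0x11da = 0x13af
One's complement: ~0x13af
Checksum = 0xec50


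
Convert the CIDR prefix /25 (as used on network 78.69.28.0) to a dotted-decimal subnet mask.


/25 means 25 network bits, 7 host bits
Binary: 11111111111111111111111110000000
Mask: 255.255.255.128


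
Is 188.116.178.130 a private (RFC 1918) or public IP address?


RFC 1918 private ranges:
  10.0.0.0/8 (10.0.0.0 - 10.255.255.255)
  172.16.0.0/12 (172.16.0.0 - 172.31.255.255)
  192.168.0.0/16 (192.168.0.0 - 192.168.255.255)
Public (not in any RFC 1918 range)


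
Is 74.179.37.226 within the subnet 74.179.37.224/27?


Subnet network: 74.179.37.224
Test IP AND mask: 74.179.37.224
Yes, 74.179.37.226 is in 74.179.37.224/27


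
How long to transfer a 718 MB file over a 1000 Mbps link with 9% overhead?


Effective throughput = 1000 * (1 - 9/100) = 910 Mbps
File size in Mb = 718 * 8 = 5744 Mb
Time = 5744 / 910
Time = 6.3121 seconds


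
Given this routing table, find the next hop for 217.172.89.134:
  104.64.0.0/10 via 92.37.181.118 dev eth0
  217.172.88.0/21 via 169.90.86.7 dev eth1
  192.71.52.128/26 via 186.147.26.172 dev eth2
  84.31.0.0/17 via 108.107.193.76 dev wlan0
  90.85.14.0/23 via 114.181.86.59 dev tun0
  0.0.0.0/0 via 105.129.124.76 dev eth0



Longest prefix match for 217.172.89.134:
  /10 104.64.0.0: no
  /21 217.172.88.0: MATCH
  /26 192.71.52.128: no
  /17 84.31.0.0: no
  /23 90.85.14.0: no
  /0 0.0.0.0: MATCH
Selected: next-hop 169.90.86.7 via eth1 (matched /21)


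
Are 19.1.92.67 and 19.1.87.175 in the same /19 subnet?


Mask: 255.255.224.0
19.1.92.67 AND mask = 19.1.64.0
19.1.87.175 AND mask = 19.1.64.0
Yes, same subnet (19.1.64.0)


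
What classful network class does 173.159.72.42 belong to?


First octet: 173
Binary: 10101101
10xxxxxx -> Class B (128-191)
Class B, default mask 255.255.0.0 (/16)


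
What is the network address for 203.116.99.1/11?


IP:   11001011.01110100.01100011.00000001
Mask: 11111111.11100000.00000000.00000000
AND operation:
Net:  11001011.01100000.00000000.00000000
Network: 203.96.0.0/11


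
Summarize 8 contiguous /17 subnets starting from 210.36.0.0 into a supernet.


Original prefix: /17
Number of subnets: 8 = 2^3
New prefix = 17 - 3 = 14
Supernet: 210.36.0.0/14


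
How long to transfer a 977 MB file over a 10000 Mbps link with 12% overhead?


Effective throughput = 10000 * (1 - 12/100) = 8800 Mbps
File size in Mb = 977 * 8 = 7816 Mb
Time = 7816 / 8800
Time = 0.8882 seconds


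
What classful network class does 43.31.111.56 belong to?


First octet: 43
Binary: 00101011
0xxxxxxx -> Class A (1-126)
Class A, default mask 255.0.0.0 (/8)


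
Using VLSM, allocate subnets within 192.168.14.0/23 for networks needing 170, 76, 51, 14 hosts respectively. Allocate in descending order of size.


170 hosts -> /24 (254 usable): 192.168.14.0/24
76 hosts -> /25 (126 usable): 192.168.15.0/25
51 hosts -> /26 (62 usable): 192.168.15.128/26
14 hosts -> /28 (14 usable): 192.168.15.192/28
Allocation: 192.168.14.0/24 (170 hosts, 254 usable); 192.168.15.0/25 (76 hosts, 126 usable); 192.168.15.128/26 (51 hosts, 62 usable); 192.168.15.192/28 (14 hosts, 14 usable)


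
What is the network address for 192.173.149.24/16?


IP:   11000000.10101101.10010101.00011000
Mask: 11111111.11111111.00000000.00000000
AND operation:
Net:  11000000.10101101.00000000.00000000
Network: 192.173.0.0/16


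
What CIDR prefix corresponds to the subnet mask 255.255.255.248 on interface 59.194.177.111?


Binary: 11111111.11111111.11111111.11111000
Count leading 1s
Prefix: /29


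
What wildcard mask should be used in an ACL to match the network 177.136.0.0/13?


Subnet mask: 255.248.0.0
Wildcard = 255.255.255.255 - subnet mask
255 - 255 = 0
255 - 248 = 7
255 - 0 = 255
255 - 0 = 255
Wildcard: 0.7.255.255


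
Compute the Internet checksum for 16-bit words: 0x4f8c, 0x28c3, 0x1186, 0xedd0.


Sum all words (with carry folding):
+ 0x4f8c = 0x4f8c
+ 0x28c3 = 0x784f
+ 0x1186 = 0x89d5
+ 0xedd0 = 0x77a6
One's complement: ~0x77a6
Checksum = 0x8859


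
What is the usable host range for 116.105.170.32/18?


Network: 116.105.128.0
Broadcast: 116.105.191.255
First usable = network + 1
Last usable = broadcast - 1
Range: 116.105.128.1 to 116.105.191.254


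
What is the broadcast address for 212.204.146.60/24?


Network: 212.204.146.0/24
Host bits = 8
Set all host bits to 1:
Broadcast: 212.204.146.255


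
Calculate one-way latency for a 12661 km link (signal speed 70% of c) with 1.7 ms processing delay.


Speed = 0.7 * 3e5 km/s = 210000 km/s
Propagation delay = 12661 / 210000 = 0.0603 s = 60.2905 ms
Processing delay = 1.7 ms
Total one-way latency = 61.9905 ms


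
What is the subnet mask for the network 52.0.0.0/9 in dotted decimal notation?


/9 means 9 network bits, 23 host bits
Binary: 11111111100000000000000000000000
Mask: 255.128.0.0


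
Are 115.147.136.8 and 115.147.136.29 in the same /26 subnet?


Mask: 255.255.255.192
115.147.136.8 AND mask = 115.147.136.0
115.147.136.29 AND mask = 115.147.136.0
Yes, same subnet (115.147.136.0)


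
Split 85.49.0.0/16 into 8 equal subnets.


New prefix = 16 + 3 = 19
Each subnet has 8192 addresses
  85.49.0.0/19
  85.49.32.0/19
  85.49.64.0/19
  85.49.96.0/19
  85.49.128.0/19
  85.49.160.0/19
  85.49.192.0/19
  85.49.224.0/19
Subnets: 85.49.0.0/19, 85.49.32.0/19, 85.49.64.0/19, 85.49.96.0/19, 85.49.128.0/19, 85.49.160.0/19, 85.49.192.0/19, 85.49.224.0/19


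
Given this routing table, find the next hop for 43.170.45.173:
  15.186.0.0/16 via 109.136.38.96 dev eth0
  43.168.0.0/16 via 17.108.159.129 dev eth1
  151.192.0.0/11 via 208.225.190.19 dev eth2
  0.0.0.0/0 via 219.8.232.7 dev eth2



Longest prefix match for 43.170.45.173:
  /16 15.186.0.0: no
  /16 43.168.0.0: no
  /11 151.192.0.0: no
  /0 0.0.0.0: MATCH
Selected: next-hop 219.8.232.7 via eth2 (matched /0)


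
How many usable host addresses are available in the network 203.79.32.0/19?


Host bits = 32 - 19 = 13
Total addresses = 2^13 = 8192
Usable = total - 2 (network and broadcast)
Usable hosts: 8190


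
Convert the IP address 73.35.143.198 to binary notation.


73 = 01001001
35 = 00100011
143 = 10001111
198 = 11000110
Binary: 01001001.00100011.10001111.11000110


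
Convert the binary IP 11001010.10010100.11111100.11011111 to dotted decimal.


11001010 = 202
10010100 = 148
11111100 = 252
11011111 = 223
IP: 202.148.252.223


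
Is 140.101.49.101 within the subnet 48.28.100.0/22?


Subnet network: 48.28.100.0
Test IP AND mask: 140.101.48.0
No, 140.101.49.101 is not in 48.28.100.0/22


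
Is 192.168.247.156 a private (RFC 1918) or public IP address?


RFC 1918 private ranges:
  10.0.0.0/8 (10.0.0.0 - 10.255.255.255)
  172.16.0.0/12 (172.16.0.0 - 172.31.255.255)
  192.168.0.0/16 (192.168.0.0 - 192.168.255.255)
Private (in 192.168.0.0/16)


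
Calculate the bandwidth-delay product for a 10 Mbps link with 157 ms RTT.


BDP = bandwidth * RTT
= 10 Mbps * 157 ms
= 10 * 1e6 * 157 / 1000 bits
= 1570000 bits
= 196250 bytes
= 191.6504 KB
BDP = 1570000 bits (196250 bytes)


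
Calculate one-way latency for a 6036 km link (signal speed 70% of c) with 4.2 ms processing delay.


Speed = 0.7 * 3e5 km/s = 210000 km/s
Propagation delay = 6036 / 210000 = 0.0287 s = 28.7429 ms
Processing delay = 4.2 ms
Total one-way latency = 32.9429 ms


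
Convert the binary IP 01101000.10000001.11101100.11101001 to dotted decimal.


01101000 = 104
10000001 = 129
11101100 = 236
11101001 = 233
IP: 104.129.236.233


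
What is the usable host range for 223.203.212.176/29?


Network: 223.203.212.176
Broadcast: 223.203.212.183
First usable = network + 1
Last usable = broadcast - 1
Range: 223.203.212.177 to 223.203.212.182


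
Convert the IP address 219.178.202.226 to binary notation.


219 = 11011011
178 = 10110010
202 = 11001010
226 = 11100010
Binary: 11011011.10110010.11001010.11100010


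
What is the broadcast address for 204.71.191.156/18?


Network: 204.71.128.0/18
Host bits = 14
Set all host bits to 1:
Broadcast: 204.71.191.255


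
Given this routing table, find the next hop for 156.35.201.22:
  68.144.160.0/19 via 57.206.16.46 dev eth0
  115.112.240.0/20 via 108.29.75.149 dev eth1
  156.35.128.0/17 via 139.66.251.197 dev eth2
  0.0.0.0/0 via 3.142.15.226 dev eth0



Longest prefix match for 156.35.201.22:
  /19 68.144.160.0: no
  /20 115.112.240.0: no
  /17 156.35.128.0: MATCH
  /0 0.0.0.0: MATCH
Selected: next-hop 139.66.251.197 via eth2 (matched /17)


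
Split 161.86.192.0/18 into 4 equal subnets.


New prefix = 18 + 2 = 20
Each subnet has 4096 addresses
  161.86.192.0/20
  161.86.208.0/20
  161.86.224.0/20
  161.86.240.0/20
Subnets: 161.86.192.0/20, 161.86.208.0/20, 161.86.224.0/20, 161.86.240.0/20


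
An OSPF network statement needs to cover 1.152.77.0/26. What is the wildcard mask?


Subnet mask: 255.255.255.192
Wildcard = 255.255.255.255 - subnet mask
255 - 255 = 0
255 - 255 = 0
255 - 255 = 0
255 - 192 = 63
Wildcard: 0.0.0.63


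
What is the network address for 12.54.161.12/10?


IP:   00001100.00110110.10100001.00001100
Mask: 11111111.11000000.00000000.00000000
AND operation:
Net:  00001100.00000000.00000000.00000000
Network: 12.0.0.0/10


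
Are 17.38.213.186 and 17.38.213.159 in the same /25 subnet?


Mask: 255.255.255.128
17.38.213.186 AND mask = 17.38.213.128
17.38.213.159 AND mask = 17.38.213.128
Yes, same subnet (17.38.213.128)


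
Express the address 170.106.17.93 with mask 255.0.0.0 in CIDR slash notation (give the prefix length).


Binary: 11111111.00000000.00000000.00000000
Count leading 1s
Prefix: /8


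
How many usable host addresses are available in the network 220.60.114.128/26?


Host bits = 32 - 26 = 6
Total addresses = 2^6 = 64
Usable = total - 2 (network and broadcast)
Usable hosts: 62


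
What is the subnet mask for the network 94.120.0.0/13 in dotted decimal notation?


/13 means 13 network bits, 19 host bits
Binary: 11111111111110000000000000000000
Mask: 255.248.0.0


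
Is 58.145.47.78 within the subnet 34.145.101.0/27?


Subnet network: 34.145.101.0
Test IP AND mask: 58.145.47.64
No, 58.145.47.78 is not in 34.145.101.0/27


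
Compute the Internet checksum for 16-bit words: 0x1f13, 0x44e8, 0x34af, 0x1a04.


Sum all words (with carry folding):
+ 0x1f13 = 0x1f13
+ 0x44e8 = 0x63fb
+ 0x34af = 0x98aa
+ 0x1a04 = 0xb2ae
One's complement: ~0xb2ae
Checksum = 0x4d51


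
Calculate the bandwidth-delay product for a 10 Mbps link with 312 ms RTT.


BDP = bandwidth * RTT
= 10 Mbps * 312 ms
= 10 * 1e6 * 312 / 1000 bits
= 3120000 bits
= 390000 bytes
= 380.8594 KB
BDP = 3120000 bits (390000 bytes)


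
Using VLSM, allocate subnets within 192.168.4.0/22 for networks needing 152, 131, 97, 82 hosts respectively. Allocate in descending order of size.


152 hosts -> /24 (254 usable): 192.168.4.0/24
131 hosts -> /24 (254 usable): 192.168.5.0/24
97 hosts -> /25 (126 usable): 192.168.6.0/25
82 hosts -> /25 (126 usable): 192.168.6.128/25
Allocation: 192.168.4.0/24 (152 hosts, 254 usable); 192.168.5.0/24 (131 hosts, 254 usable); 192.168.6.0/25 (97 hosts, 126 usable); 192.168.6.128/25 (82 hosts, 126 usable)


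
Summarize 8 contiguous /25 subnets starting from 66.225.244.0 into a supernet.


Original prefix: /25
Number of subnets: 8 = 2^3
New prefix = 25 - 3 = 22
Supernet: 66.225.244.0/22
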